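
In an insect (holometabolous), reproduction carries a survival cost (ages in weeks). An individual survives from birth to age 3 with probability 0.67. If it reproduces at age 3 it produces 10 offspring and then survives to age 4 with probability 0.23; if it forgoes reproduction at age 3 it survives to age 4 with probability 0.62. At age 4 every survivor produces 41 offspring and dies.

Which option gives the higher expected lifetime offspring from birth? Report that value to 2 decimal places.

breed at age 3: R₀ = 0.67 × (10 + 0.23 × 41) = 0.67 × 19.4300 = 13.0181
delay to age 4: R₀ = 0.67 × (0.62 × 41) = 0.67 × 25.4200 = 17.0314
Higher: delay to age 4 (17.0314).

17.03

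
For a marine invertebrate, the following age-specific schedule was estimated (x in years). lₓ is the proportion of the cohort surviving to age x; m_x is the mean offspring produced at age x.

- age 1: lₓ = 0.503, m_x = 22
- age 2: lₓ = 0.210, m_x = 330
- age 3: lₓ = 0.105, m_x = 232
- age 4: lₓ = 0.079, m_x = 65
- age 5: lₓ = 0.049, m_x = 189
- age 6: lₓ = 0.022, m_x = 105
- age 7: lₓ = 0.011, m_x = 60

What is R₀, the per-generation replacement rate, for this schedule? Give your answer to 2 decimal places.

R₀ = Σ lₓ m_x:
  age 1: 0.503 × 22 = 11.0660
  age 2: 0.210 × 330 = 69.3000
  age 3: 0.105 × 232 = 24.3600
  age 4: 0.079 × 65 = 5.1350
  age 5: 0.049 × 189 = 9.2610
  age 6: 0.022 × 105 = 2.3100
  age 7: 0.011 × 60 = 0.6600
R₀ = 11.0660 + 69.3000 + 24.3600 + 5.1350 + 9.2610 + 2.3100 + 0.6600 = 122.0920

122.09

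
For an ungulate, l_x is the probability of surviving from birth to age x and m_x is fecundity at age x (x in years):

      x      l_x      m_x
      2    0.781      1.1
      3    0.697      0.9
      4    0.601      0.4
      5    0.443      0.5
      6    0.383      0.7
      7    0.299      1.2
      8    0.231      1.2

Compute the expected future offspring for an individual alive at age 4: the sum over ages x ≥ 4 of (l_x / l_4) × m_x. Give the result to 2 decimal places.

l_4 = 0.601. Conditional survival from age 4 to x is l_x / l_4.
  x=4: (0.601/0.601) × 0.4 = 0.4000
  x=5: (0.443/0.601) × 0.5 = 0.3686
  x=6: (0.383/0.601) × 0.7 = 0.4461
  x=7: (0.299/0.601) × 1.2 = 0.5970
  x=8: (0.231/0.601) × 1.2 = 0.4612
Sum = 0.4000 + 0.3686 + 0.4461 + 0.5970 + 0.4612 = 2.2729

2.27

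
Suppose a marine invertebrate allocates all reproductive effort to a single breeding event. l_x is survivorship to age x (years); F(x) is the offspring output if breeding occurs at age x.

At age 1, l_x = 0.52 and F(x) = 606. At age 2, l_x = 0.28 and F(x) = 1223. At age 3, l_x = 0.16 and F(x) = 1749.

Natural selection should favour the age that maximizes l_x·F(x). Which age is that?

2

Expected offspring if breeding at age x = l_x × F(x):
  age 1: 0.52 × 606 = 315.120
  age 2: 0.28 × 1223 = 342.440
  age 3: 0.16 × 1749 = 279.840
Maximum at age 2 (342.440).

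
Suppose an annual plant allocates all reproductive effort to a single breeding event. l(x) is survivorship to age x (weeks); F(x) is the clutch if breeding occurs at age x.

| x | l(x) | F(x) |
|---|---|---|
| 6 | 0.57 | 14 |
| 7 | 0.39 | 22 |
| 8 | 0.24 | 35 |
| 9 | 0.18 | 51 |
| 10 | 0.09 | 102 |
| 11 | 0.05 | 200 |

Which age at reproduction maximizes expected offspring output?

Expected offspring if breeding at age x = l(x) × F(x):
  age 6: 0.57 × 14 = 7.980
  age 7: 0.39 × 22 = 8.580
  age 8: 0.24 × 35 = 8.400
  age 9: 0.18 × 51 = 9.180
  age 10: 0.09 × 102 = 9.180
  age 11: 0.05 × 200 = 10.000
Maximum at age 11 (10.000).

11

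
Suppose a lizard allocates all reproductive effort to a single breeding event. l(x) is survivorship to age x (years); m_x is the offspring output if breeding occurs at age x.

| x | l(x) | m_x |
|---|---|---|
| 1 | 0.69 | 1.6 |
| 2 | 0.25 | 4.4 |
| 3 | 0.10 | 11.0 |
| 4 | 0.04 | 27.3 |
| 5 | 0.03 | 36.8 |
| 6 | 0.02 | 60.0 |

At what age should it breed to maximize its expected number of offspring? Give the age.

6

Expected offspring if breeding at age x = l(x) × m_x:
  age 1: 0.69 × 1.6 = 1.104
  age 2: 0.25 × 4.4 = 1.100
  age 3: 0.10 × 11.0 = 1.100
  age 4: 0.04 × 27.3 = 1.092
  age 5: 0.03 × 36.8 = 1.104
  age 6: 0.02 × 60.0 = 1.200
Maximum at age 6 (1.200).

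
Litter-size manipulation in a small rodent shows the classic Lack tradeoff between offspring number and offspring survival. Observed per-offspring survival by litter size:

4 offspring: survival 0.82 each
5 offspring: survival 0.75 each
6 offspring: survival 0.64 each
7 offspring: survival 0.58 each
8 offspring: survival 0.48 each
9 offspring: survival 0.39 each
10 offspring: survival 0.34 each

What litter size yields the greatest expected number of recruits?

7

Expected recruits = c × s(c):
  c=4: 4 × 0.82 = 3.280
  c=5: 5 × 0.75 = 3.750
  c=6: 6 × 0.64 = 3.840
  c=7: 7 × 0.58 = 4.060
  c=8: 8 × 0.48 = 3.840
  c=9: 9 × 0.39 = 3.510
  c=10: 10 × 0.34 = 3.400
Maximum at c = 7 (4.060 recruits).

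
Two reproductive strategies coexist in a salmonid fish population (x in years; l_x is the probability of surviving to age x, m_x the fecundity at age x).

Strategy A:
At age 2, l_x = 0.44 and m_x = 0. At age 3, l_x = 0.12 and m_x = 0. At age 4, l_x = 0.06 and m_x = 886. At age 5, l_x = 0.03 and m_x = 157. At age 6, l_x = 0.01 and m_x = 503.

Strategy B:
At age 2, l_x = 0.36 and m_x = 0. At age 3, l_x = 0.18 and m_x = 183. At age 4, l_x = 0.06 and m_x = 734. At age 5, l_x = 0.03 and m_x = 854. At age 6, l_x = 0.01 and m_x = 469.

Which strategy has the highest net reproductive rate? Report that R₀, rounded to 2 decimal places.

Strategy A: R₀ = 0.44×0 + 0.12×0 + 0.06×886 + 0.03×157 + 0.01×503 = 62.9000
Strategy B: R₀ = 0.36×0 + 0.18×183 + 0.06×734 + 0.03×854 + 0.01×469 = 107.2900
Highest R₀: strategy B with 107.2900.

107.29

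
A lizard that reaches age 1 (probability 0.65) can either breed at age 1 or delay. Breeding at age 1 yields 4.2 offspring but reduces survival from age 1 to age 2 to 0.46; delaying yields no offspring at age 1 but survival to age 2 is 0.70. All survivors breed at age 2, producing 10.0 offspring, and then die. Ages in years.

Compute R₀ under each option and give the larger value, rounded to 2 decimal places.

breed at age 1: R₀ = 0.65 × (4.2 + 0.46 × 10.0) = 0.65 × 8.8000 = 5.7200
delay to age 2: R₀ = 0.65 × (0.70 × 10.0) = 0.65 × 7.0000 = 4.5500
Higher: breed at age 1 (5.7200).

5.72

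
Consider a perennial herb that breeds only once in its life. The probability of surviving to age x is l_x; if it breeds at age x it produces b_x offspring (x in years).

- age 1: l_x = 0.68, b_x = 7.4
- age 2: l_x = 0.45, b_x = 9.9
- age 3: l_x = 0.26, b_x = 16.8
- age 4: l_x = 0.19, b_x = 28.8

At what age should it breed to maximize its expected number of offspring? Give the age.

Expected offspring if breeding at age x = l_x × b_x:
  age 1: 0.68 × 7.4 = 5.032
  age 2: 0.45 × 9.9 = 4.455
  age 3: 0.26 × 16.8 = 4.368
  age 4: 0.19 × 28.8 = 5.472
Maximum at age 4 (5.472).

4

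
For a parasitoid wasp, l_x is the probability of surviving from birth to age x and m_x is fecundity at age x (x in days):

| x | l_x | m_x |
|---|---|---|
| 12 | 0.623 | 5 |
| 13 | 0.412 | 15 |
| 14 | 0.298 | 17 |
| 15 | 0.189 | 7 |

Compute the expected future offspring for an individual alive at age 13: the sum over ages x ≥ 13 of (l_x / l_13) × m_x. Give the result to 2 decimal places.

30.51

l_13 = 0.412. Conditional survival from age 13 to x is l_x / l_13.
  x=13: (0.412/0.412) × 15 = 15.0000
  x=14: (0.298/0.412) × 17 = 12.2961
  x=15: (0.189/0.412) × 7 = 3.2112
Sum = 15.0000 + 12.2961 + 3.2112 = 30.5073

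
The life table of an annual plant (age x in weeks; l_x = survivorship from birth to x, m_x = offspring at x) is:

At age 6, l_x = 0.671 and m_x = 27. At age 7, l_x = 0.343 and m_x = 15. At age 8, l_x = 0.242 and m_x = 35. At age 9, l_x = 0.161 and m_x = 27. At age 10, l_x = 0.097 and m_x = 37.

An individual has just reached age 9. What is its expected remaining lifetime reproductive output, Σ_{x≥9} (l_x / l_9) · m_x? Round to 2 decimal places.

l_9 = 0.161. Conditional survival from age 9 to x is l_x / l_9.
  x=9: (0.161/0.161) × 27 = 27.0000
  x=10: (0.097/0.161) × 37 = 22.2919
Sum = 27.0000 + 22.2919 = 49.2919

49.29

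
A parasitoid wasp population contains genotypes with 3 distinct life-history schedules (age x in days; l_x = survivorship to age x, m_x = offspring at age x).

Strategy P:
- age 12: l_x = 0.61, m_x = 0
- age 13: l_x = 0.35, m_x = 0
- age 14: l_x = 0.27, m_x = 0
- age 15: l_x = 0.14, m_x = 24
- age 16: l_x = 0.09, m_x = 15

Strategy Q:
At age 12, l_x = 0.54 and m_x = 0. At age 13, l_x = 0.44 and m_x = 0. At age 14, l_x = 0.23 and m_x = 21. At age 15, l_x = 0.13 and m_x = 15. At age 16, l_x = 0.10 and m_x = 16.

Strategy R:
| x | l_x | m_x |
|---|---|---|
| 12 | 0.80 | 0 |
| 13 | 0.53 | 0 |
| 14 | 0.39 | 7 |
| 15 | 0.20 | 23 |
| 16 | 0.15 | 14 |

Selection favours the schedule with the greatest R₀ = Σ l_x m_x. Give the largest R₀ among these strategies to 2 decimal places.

9.43

Strategy P: R₀ = 0.61×0 + 0.35×0 + 0.27×0 + 0.14×24 + 0.09×15 = 4.7100
Strategy Q: R₀ = 0.54×0 + 0.44×0 + 0.23×21 + 0.13×15 + 0.10×16 = 8.3800
Strategy R: R₀ = 0.80×0 + 0.53×0 + 0.39×7 + 0.20×23 + 0.15×14 = 9.4300
Highest R₀: strategy R with 9.4300.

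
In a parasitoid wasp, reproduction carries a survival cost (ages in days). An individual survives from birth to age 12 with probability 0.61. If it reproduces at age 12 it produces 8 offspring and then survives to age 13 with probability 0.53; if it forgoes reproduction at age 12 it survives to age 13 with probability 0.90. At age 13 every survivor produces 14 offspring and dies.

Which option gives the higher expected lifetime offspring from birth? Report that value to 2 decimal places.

9.41

breed at age 12: R₀ = 0.61 × (8 + 0.53 × 14) = 0.61 × 15.4200 = 9.4062
delay to age 13: R₀ = 0.61 × (0.90 × 14) = 0.61 × 12.6000 = 7.6860
Higher: breed at age 12 (9.4062).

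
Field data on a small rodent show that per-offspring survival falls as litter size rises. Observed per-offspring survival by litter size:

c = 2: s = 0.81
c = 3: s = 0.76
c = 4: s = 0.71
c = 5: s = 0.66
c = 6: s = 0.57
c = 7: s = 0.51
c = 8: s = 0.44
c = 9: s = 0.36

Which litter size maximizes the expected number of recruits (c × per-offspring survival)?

Expected recruits = c × s(c):
  c=2: 2 × 0.81 = 1.620
  c=3: 3 × 0.76 = 2.280
  c=4: 4 × 0.71 = 2.840
  c=5: 5 × 0.66 = 3.300
  c=6: 6 × 0.57 = 3.420
  c=7: 7 × 0.51 = 3.570
  c=8: 8 × 0.44 = 3.520
  c=9: 9 × 0.36 = 3.240
Maximum at c = 7 (3.570 recruits).

7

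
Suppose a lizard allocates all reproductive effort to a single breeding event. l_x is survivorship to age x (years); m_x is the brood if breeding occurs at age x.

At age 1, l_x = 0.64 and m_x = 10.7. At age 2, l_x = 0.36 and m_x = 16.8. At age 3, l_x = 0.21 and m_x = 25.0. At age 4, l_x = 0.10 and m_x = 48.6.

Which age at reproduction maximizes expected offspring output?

Expected offspring if breeding at age x = l_x × m_x:
  age 1: 0.64 × 10.7 = 6.848
  age 2: 0.36 × 16.8 = 6.048
  age 3: 0.21 × 25.0 = 5.250
  age 4: 0.10 × 48.6 = 4.860
Maximum at age 1 (6.848).

1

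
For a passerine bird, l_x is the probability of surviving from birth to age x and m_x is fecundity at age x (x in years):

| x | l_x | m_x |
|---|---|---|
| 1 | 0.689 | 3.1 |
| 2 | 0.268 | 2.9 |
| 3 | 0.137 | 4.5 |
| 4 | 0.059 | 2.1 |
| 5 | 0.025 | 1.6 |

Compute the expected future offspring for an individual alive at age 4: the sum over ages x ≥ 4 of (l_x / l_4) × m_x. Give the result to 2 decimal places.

l_4 = 0.059. Conditional survival from age 4 to x is l_x / l_4.
  x=4: (0.059/0.059) × 2.1 = 2.1000
  x=5: (0.025/0.059) × 1.6 = 0.6780
Sum = 2.1000 + 0.6780 = 2.7780

2.78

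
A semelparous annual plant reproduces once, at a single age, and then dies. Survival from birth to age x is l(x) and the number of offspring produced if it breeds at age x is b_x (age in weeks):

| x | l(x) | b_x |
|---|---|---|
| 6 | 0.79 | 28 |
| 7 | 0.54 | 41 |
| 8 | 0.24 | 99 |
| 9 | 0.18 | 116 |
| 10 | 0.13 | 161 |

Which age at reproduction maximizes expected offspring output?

Expected offspring if breeding at age x = l(x) × b_x:
  age 6: 0.79 × 28 = 22.120
  age 7: 0.54 × 41 = 22.140
  age 8: 0.24 × 99 = 23.760
  age 9: 0.18 × 116 = 20.880
  age 10: 0.13 × 161 = 20.930
Maximum at age 8 (23.760).

8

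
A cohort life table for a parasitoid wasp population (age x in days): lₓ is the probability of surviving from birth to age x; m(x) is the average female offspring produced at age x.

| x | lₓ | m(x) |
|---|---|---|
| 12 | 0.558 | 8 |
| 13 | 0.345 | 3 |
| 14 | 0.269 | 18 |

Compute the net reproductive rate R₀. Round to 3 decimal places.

10.341

R₀ = Σ lₓ m(x):
  age 12: 0.558 × 8 = 4.4640
  age 13: 0.345 × 3 = 1.0350
  age 14: 0.269 × 18 = 4.8420
R₀ = 4.4640 + 1.0350 + 4.8420 = 10.3410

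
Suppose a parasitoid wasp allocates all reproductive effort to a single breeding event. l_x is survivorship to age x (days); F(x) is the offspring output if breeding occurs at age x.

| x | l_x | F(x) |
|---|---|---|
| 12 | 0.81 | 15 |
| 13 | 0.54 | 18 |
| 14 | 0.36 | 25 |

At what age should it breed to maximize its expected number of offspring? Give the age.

12

Expected offspring if breeding at age x = l_x × F(x):
  age 12: 0.81 × 15 = 12.150
  age 13: 0.54 × 18 = 9.720
  age 14: 0.36 × 25 = 9.000
Maximum at age 12 (12.150).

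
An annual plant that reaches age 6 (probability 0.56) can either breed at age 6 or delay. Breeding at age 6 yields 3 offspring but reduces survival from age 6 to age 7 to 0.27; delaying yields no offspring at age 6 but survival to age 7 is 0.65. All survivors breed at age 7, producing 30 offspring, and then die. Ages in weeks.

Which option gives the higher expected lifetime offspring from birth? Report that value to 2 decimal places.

10.92

breed at age 6: R₀ = 0.56 × (3 + 0.27 × 30) = 0.56 × 11.1000 = 6.2160
delay to age 7: R₀ = 0.56 × (0.65 × 30) = 0.56 × 19.5000 = 10.9200
Higher: delay to age 7 (10.9200).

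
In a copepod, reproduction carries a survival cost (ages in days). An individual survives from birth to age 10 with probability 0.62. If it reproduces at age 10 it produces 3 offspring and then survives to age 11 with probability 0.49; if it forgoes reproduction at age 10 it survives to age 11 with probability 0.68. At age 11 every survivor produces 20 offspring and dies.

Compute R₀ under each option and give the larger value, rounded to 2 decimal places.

breed at age 10: R₀ = 0.62 × (3 + 0.49 × 20) = 0.62 × 12.8000 = 7.9360
delay to age 11: R₀ = 0.62 × (0.68 × 20) = 0.62 × 13.6000 = 8.4320
Higher: delay to age 11 (8.4320).

8.43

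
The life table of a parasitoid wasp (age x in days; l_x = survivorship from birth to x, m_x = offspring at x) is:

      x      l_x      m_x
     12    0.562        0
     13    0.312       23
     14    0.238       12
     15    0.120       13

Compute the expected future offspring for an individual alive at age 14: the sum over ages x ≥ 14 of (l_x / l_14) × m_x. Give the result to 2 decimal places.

l_14 = 0.238. Conditional survival from age 14 to x is l_x / l_14.
  x=14: (0.238/0.238) × 12 = 12.0000
  x=15: (0.120/0.238) × 13 = 6.5546
Sum = 12.0000 + 6.5546 = 18.5546

18.55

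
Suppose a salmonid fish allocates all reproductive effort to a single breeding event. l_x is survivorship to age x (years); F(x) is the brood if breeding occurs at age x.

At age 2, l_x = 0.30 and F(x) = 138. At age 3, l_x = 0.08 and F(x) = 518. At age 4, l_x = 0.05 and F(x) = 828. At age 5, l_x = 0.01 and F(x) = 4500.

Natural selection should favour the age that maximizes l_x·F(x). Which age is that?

Expected offspring if breeding at age x = l_x × F(x):
  age 2: 0.30 × 138 = 41.400
  age 3: 0.08 × 518 = 41.440
  age 4: 0.05 × 828 = 41.400
  age 5: 0.01 × 4500 = 45.000
Maximum at age 5 (45.000).

5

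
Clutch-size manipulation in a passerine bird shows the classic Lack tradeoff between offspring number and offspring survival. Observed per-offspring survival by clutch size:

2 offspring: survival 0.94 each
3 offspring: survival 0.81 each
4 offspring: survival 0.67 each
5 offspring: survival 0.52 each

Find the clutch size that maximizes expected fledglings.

Expected fledglings = c × s(c):
  c=2: 2 × 0.94 = 1.880
  c=3: 3 × 0.81 = 2.430
  c=4: 4 × 0.67 = 2.680
  c=5: 5 × 0.52 = 2.600
Maximum at c = 4 (2.680 fledglings).

4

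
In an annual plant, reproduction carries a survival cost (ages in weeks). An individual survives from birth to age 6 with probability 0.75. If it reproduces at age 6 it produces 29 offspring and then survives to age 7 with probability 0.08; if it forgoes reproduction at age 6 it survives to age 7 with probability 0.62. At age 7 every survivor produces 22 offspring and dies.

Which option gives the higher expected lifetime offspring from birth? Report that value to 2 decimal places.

23.07

breed at age 6: R₀ = 0.75 × (29 + 0.08 × 22) = 0.75 × 30.7600 = 23.0700
delay to age 7: R₀ = 0.75 × (0.62 × 22) = 0.75 × 13.6400 = 10.2300
Higher: breed at age 6 (23.0700).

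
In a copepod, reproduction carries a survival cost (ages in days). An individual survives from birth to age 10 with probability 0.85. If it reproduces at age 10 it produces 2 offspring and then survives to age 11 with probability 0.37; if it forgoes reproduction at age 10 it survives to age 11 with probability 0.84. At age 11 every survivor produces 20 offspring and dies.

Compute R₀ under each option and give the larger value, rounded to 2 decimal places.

breed at age 10: R₀ = 0.85 × (2 + 0.37 × 20) = 0.85 × 9.4000 = 7.9900
delay to age 11: R₀ = 0.85 × (0.84 × 20) = 0.85 × 16.8000 = 14.2800
Higher: delay to age 11 (14.2800).

14.28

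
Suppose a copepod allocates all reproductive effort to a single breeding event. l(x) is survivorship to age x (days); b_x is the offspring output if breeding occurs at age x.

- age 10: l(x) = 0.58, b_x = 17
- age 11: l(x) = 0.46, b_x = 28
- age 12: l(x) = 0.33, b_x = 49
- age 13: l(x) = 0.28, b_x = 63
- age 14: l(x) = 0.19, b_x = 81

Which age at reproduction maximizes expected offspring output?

13

Expected offspring if breeding at age x = l(x) × b_x:
  age 10: 0.58 × 17 = 9.860
  age 11: 0.46 × 28 = 12.880
  age 12: 0.33 × 49 = 16.170
  age 13: 0.28 × 63 = 17.640
  age 14: 0.19 × 81 = 15.390
Maximum at age 13 (17.640).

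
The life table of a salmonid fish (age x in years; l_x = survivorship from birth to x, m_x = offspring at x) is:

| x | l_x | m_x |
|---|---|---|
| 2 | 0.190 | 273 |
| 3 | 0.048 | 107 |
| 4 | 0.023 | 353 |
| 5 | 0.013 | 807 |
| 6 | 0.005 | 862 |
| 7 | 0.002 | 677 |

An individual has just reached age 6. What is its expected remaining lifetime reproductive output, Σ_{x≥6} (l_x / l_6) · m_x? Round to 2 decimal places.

l_6 = 0.005. Conditional survival from age 6 to x is l_x / l_6.
  x=6: (0.005/0.005) × 862 = 862.0000
  x=7: (0.002/0.005) × 677 = 270.8000
Sum = 862.0000 + 270.8000 = 1132.8000

1132.80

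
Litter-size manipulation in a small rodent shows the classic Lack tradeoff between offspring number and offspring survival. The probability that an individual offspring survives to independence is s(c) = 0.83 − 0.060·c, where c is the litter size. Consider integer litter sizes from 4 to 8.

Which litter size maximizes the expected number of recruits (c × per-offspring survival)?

Expected recruits = c × s(c):
  c=4: 4 × 0.590 = 2.360
  c=5: 5 × 0.530 = 2.650
  c=6: 6 × 0.470 = 2.820
  c=7: 7 × 0.410 = 2.870
  c=8: 8 × 0.350 = 2.800
Maximum at c = 7 (2.870 recruits).

7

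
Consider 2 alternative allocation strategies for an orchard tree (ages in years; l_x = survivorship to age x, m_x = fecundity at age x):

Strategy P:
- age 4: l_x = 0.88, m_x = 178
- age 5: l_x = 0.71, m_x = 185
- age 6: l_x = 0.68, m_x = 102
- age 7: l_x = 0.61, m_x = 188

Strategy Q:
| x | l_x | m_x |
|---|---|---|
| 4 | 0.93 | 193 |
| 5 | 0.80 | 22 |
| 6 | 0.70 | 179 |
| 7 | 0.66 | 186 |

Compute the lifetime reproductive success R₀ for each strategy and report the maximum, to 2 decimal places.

472.03

Strategy P: R₀ = 0.88×178 + 0.71×185 + 0.68×102 + 0.61×188 = 472.0300
Strategy Q: R₀ = 0.93×193 + 0.80×22 + 0.70×179 + 0.66×186 = 445.1500
Highest R₀: strategy P with 472.0300.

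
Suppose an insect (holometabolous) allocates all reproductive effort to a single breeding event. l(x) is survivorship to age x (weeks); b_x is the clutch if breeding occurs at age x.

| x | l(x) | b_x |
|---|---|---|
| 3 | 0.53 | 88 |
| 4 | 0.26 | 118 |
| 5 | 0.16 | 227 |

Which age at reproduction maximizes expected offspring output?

3

Expected offspring if breeding at age x = l(x) × b_x:
  age 3: 0.53 × 88 = 46.640
  age 4: 0.26 × 118 = 30.680
  age 5: 0.16 × 227 = 36.320
Maximum at age 3 (46.640).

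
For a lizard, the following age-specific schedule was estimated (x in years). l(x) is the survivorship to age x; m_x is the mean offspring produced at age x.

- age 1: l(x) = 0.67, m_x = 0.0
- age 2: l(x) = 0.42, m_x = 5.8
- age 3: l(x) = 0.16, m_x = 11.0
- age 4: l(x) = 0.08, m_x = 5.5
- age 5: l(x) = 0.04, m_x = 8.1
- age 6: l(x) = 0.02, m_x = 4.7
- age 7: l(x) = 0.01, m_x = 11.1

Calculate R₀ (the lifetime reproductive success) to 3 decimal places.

R₀ = Σ l(x) m_x:
  age 1: 0.67 × 0.0 = 0.0000
  age 2: 0.42 × 5.8 = 2.4360
  age 3: 0.16 × 11.0 = 1.7600
  age 4: 0.08 × 5.5 = 0.4400
  age 5: 0.04 × 8.1 = 0.3240
  age 6: 0.02 × 4.7 = 0.0940
  age 7: 0.01 × 11.1 = 0.1110
R₀ = 0.0000 + 2.4360 + 1.7600 + 0.4400 + 0.3240 + 0.0940 + 0.1110 = 5.1650

5.165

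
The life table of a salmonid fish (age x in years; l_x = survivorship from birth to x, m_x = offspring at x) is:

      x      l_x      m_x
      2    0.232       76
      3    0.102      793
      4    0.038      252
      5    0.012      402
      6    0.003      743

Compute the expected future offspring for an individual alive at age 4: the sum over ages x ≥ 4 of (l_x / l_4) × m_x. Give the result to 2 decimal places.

437.61

l_4 = 0.038. Conditional survival from age 4 to x is l_x / l_4.
  x=4: (0.038/0.038) × 252 = 252.0000
  x=5: (0.012/0.038) × 402 = 126.9474
  x=6: (0.003/0.038) × 743 = 58.6579
Sum = 252.0000 + 126.9474 + 58.6579 = 437.6053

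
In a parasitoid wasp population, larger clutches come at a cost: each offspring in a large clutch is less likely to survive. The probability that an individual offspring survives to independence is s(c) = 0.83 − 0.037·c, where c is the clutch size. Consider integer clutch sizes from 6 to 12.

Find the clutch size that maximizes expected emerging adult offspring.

11

Expected emerging adult offspring = c × s(c):
  c=6: 6 × 0.608 = 3.648
  c=7: 7 × 0.571 = 3.997
  c=8: 8 × 0.534 = 4.272
  c=9: 9 × 0.497 = 4.473
  c=10: 10 × 0.460 = 4.600
  c=11: 11 × 0.423 = 4.653
  c=12: 12 × 0.386 = 4.632
Maximum at c = 11 (4.653 emerging adult offspring).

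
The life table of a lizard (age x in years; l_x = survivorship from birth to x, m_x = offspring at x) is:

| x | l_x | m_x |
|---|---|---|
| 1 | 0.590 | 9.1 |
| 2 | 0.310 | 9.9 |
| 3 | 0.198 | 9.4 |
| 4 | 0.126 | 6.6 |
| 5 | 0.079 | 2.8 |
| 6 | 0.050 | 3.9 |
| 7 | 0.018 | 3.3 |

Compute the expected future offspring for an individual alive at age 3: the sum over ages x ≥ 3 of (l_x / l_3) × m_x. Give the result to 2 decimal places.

l_3 = 0.198. Conditional survival from age 3 to x is l_x / l_3.
  x=3: (0.198/0.198) × 9.4 = 9.4000
  x=4: (0.126/0.198) × 6.6 = 4.2000
  x=5: (0.079/0.198) × 2.8 = 1.1172
  x=6: (0.050/0.198) × 3.9 = 0.9848
  x=7: (0.018/0.198) × 3.3 = 0.3000
Sum = 9.4000 + 4.2000 + 1.1172 + 0.9848 + 0.3000 = 16.0020

16.00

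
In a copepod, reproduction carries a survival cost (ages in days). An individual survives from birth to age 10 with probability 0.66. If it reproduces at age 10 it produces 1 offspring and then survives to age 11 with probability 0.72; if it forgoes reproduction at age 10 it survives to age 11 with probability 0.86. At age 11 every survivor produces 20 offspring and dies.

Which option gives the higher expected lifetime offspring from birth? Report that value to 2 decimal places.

11.35

breed at age 10: R₀ = 0.66 × (1 + 0.72 × 20) = 0.66 × 15.4000 = 10.1640
delay to age 11: R₀ = 0.66 × (0.86 × 20) = 0.66 × 17.2000 = 11.3520
Higher: delay to age 11 (11.3520).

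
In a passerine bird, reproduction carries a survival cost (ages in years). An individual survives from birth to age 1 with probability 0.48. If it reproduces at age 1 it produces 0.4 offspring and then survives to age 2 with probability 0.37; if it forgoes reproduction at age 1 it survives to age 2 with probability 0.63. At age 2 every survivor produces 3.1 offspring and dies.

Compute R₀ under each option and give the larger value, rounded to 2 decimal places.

0.94

breed at age 1: R₀ = 0.48 × (0.4 + 0.37 × 3.1) = 0.48 × 1.5470 = 0.7426
delay to age 2: R₀ = 0.48 × (0.63 × 3.1) = 0.48 × 1.9530 = 0.9374
Higher: delay to age 2 (0.9374).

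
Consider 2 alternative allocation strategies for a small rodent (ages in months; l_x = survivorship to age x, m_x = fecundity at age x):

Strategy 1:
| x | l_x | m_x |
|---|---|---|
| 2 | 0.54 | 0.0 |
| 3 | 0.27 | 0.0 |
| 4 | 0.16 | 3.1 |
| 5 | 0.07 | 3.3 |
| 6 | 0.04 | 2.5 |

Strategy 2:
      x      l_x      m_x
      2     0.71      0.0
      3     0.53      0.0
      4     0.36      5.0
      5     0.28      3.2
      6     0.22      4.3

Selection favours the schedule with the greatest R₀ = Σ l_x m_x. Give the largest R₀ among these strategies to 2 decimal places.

3.64

Strategy 1: R₀ = 0.54×0.0 + 0.27×0.0 + 0.16×3.1 + 0.07×3.3 + 0.04×2.5 = 0.8270
Strategy 2: R₀ = 0.71×0.0 + 0.53×0.0 + 0.36×5.0 + 0.28×3.2 + 0.22×4.3 = 3.6420
Highest R₀: strategy 2 with 3.6420.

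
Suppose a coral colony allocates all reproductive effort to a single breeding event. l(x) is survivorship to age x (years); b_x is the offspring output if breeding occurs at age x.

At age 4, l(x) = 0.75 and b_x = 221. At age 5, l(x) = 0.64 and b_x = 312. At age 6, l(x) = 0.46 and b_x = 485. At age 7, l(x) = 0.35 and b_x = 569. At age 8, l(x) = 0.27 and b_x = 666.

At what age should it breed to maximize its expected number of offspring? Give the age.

6

Expected offspring if breeding at age x = l(x) × b_x:
  age 4: 0.75 × 221 = 165.750
  age 5: 0.64 × 312 = 199.680
  age 6: 0.46 × 485 = 223.100
  age 7: 0.35 × 569 = 199.150
  age 8: 0.27 × 666 = 179.820
Maximum at age 6 (223.100).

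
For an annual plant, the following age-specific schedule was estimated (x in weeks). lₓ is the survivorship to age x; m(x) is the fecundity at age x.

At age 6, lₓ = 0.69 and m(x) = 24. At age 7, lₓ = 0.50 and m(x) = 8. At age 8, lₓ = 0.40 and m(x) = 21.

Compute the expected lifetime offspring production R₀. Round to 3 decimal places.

R₀ = Σ lₓ m(x):
  age 6: 0.69 × 24 = 16.5600
  age 7: 0.50 × 8 = 4.0000
  age 8: 0.40 × 21 = 8.4000
R₀ = 16.5600 + 4.0000 + 8.4000 = 28.9600

28.960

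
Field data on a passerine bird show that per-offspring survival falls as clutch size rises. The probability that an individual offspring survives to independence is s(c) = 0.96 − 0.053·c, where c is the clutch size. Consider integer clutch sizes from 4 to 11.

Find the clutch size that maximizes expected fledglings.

9

Expected fledglings = c × s(c):
  c=4: 4 × 0.748 = 2.992
  c=5: 5 × 0.695 = 3.475
  c=6: 6 × 0.642 = 3.852
  c=7: 7 × 0.589 = 4.123
  c=8: 8 × 0.536 = 4.288
  c=9: 9 × 0.483 = 4.347
  c=10: 10 × 0.430 = 4.300
  c=11: 11 × 0.377 = 4.147
Maximum at c = 9 (4.347 fledglings).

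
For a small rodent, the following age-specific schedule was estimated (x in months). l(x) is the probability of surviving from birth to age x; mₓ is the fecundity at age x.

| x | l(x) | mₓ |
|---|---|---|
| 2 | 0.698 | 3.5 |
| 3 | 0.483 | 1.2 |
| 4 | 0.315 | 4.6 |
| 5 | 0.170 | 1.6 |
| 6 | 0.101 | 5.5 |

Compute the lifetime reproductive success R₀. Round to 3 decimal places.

R₀ = Σ l(x) mₓ:
  age 2: 0.698 × 3.5 = 2.4430
  age 3: 0.483 × 1.2 = 0.5796
  age 4: 0.315 × 4.6 = 1.4490
  age 5: 0.170 × 1.6 = 0.2720
  age 6: 0.101 × 5.5 = 0.5555
R₀ = 2.4430 + 0.5796 + 1.4490 + 0.2720 + 0.5555 = 5.2991

5.299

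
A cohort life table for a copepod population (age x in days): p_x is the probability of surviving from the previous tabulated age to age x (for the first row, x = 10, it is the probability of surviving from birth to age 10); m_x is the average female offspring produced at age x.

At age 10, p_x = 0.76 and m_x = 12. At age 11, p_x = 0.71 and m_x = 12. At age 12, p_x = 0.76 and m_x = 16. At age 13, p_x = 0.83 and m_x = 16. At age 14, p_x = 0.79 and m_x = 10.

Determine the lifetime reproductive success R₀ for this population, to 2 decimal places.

Survivorship from birth: l_x = p_10·p_11·…·p_x.
  l_10 = 0.76000
  l_11 = 0.53960
  l_12 = 0.41010
  l_13 = 0.34038
  l_14 = 0.26890
R₀ = Σ l_x m_x:
  age 10: 0.76000 × 12 = 9.1200
  age 11: 0.53960 × 12 = 6.4752
  age 12: 0.41010 × 16 = 6.5616
  age 13: 0.34038 × 16 = 5.4461
  age 14: 0.26890 × 10 = 2.6890
R₀ = 9.1200 + 6.4752 + 6.5616 + 5.4461 + 2.6890 = 30.2919

30.29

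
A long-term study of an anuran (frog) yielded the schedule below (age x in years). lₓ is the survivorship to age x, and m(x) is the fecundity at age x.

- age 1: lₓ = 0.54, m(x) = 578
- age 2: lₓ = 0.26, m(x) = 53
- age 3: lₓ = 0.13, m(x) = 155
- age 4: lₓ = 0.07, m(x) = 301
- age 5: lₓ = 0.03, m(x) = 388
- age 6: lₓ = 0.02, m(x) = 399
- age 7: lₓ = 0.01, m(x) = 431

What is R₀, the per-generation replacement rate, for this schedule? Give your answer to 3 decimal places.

R₀ = Σ lₓ m(x):
  age 1: 0.54 × 578 = 312.1200
  age 2: 0.26 × 53 = 13.7800
  age 3: 0.13 × 155 = 20.1500
  age 4: 0.07 × 301 = 21.0700
  age 5: 0.03 × 388 = 11.6400
  age 6: 0.02 × 399 = 7.9800
  age 7: 0.01 × 431 = 4.3100
R₀ = 312.1200 + 13.7800 + 20.1500 + 21.0700 + 11.6400 + 7.9800 + 4.3100 = 391.0500

391.050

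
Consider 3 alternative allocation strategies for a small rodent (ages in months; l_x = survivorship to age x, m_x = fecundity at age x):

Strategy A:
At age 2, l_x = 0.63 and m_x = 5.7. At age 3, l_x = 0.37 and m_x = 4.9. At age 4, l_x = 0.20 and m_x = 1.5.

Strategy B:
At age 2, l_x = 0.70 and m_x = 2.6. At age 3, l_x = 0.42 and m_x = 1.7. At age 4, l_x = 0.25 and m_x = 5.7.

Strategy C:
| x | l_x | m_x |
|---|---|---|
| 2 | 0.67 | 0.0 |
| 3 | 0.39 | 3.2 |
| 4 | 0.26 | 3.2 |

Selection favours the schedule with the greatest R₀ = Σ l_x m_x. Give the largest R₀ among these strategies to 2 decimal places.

Strategy A: R₀ = 0.63×5.7 + 0.37×4.9 + 0.20×1.5 = 5.7040
Strategy B: R₀ = 0.70×2.6 + 0.42×1.7 + 0.25×5.7 = 3.9590
Strategy C: R₀ = 0.67×0.0 + 0.39×3.2 + 0.26×3.2 = 2.0800
Highest R₀: strategy A with 5.7040.

5.70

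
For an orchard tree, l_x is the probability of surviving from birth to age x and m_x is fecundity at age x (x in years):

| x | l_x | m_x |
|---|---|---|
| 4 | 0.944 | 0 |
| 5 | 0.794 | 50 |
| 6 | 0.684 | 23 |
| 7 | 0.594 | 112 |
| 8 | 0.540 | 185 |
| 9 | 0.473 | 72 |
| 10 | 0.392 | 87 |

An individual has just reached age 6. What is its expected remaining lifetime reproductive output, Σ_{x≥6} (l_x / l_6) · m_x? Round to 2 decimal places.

365.96

l_6 = 0.684. Conditional survival from age 6 to x is l_x / l_6.
  x=6: (0.684/0.684) × 23 = 23.0000
  x=7: (0.594/0.684) × 112 = 97.2632
  x=8: (0.540/0.684) × 185 = 146.0526
  x=9: (0.473/0.684) × 72 = 49.7895
  x=10: (0.392/0.684) × 87 = 49.8596
Sum = 23.0000 + 97.2632 + 146.0526 + 49.7895 + 49.8596 = 365.9649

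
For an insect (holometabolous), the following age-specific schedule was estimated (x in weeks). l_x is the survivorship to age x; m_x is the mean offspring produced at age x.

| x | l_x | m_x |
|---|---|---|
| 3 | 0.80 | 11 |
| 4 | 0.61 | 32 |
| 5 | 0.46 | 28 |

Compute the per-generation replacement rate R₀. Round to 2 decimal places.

R₀ = Σ l_x m_x:
  age 3: 0.80 × 11 = 8.8000
  age 4: 0.61 × 32 = 19.5200
  age 5: 0.46 × 28 = 12.8800
R₀ = 8.8000 + 19.5200 + 12.8800 = 41.2000

41.20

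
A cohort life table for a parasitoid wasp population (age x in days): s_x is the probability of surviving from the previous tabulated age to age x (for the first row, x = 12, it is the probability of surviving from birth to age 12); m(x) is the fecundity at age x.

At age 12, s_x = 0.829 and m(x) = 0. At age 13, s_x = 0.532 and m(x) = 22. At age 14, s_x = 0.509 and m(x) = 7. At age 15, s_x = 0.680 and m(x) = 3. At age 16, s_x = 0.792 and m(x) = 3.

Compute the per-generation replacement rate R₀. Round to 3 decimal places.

12.095

Survivorship from birth: l_x = s_12·s_13·…·s_x.
  l_12 = 0.82900
  l_13 = 0.44103
  l_14 = 0.22448
  l_15 = 0.15265
  l_16 = 0.12090
R₀ = Σ l_x m(x):
  age 12: 0.82900 × 0 = 0.0000
  age 13: 0.44103 × 22 = 9.7027
  age 14: 0.22448 × 7 = 1.5714
  age 15: 0.15265 × 3 = 0.4580
  age 16: 0.12090 × 3 = 0.3627
R₀ = 0.0000 + 9.7027 + 1.5714 + 0.4580 + 0.3627 = 12.0947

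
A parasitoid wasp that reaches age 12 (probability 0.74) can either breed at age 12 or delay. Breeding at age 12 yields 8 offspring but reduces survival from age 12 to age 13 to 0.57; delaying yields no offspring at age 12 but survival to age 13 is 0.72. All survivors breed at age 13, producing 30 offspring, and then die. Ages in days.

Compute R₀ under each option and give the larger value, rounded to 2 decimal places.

18.57

breed at age 12: R₀ = 0.74 × (8 + 0.57 × 30) = 0.74 × 25.1000 = 18.5740
delay to age 13: R₀ = 0.74 × (0.72 × 30) = 0.74 × 21.6000 = 15.9840
Higher: breed at age 12 (18.5740).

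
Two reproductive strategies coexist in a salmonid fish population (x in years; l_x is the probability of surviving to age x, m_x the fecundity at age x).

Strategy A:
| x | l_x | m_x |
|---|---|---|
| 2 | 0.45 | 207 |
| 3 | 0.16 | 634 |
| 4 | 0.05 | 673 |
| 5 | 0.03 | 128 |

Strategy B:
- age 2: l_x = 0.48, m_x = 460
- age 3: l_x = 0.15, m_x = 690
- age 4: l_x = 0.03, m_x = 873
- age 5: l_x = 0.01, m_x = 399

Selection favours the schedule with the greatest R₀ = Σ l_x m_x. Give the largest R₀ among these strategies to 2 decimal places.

Strategy A: R₀ = 0.45×207 + 0.16×634 + 0.05×673 + 0.03×128 = 232.0800
Strategy B: R₀ = 0.48×460 + 0.15×690 + 0.03×873 + 0.01×399 = 354.4800
Highest R₀: strategy B with 354.4800.

354.48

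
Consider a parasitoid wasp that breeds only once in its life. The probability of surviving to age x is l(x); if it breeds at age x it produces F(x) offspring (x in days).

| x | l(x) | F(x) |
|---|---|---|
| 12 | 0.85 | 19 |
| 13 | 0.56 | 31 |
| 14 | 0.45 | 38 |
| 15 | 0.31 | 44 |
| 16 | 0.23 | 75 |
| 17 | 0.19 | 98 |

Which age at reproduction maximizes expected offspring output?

Expected offspring if breeding at age x = l(x) × F(x):
  age 12: 0.85 × 19 = 16.150
  age 13: 0.56 × 31 = 17.360
  age 14: 0.45 × 38 = 17.100
  age 15: 0.31 × 44 = 13.640
  age 16: 0.23 × 75 = 17.250
  age 17: 0.19 × 98 = 18.620
Maximum at age 17 (18.620).

17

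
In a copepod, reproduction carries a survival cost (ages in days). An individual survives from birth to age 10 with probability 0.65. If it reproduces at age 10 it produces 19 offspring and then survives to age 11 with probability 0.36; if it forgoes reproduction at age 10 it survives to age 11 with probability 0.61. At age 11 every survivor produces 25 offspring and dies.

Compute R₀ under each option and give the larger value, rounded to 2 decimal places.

breed at age 10: R₀ = 0.65 × (19 + 0.36 × 25) = 0.65 × 28.0000 = 18.2000
delay to age 11: R₀ = 0.65 × (0.61 × 25) = 0.65 × 15.2500 = 9.9125
Higher: breed at age 10 (18.2000).

18.20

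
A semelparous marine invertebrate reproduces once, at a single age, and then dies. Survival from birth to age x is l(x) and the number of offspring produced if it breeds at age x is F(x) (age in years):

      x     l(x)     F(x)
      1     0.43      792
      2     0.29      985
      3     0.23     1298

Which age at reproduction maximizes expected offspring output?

Expected offspring if breeding at age x = l(x) × F(x):
  age 1: 0.43 × 792 = 340.560
  age 2: 0.29 × 985 = 285.650
  age 3: 0.23 × 1298 = 298.540
Maximum at age 1 (340.560).

1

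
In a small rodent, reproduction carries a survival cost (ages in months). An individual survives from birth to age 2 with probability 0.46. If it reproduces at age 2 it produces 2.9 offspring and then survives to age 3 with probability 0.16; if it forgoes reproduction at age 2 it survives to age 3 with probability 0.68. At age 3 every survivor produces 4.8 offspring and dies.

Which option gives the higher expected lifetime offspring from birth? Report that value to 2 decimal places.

breed at age 2: R₀ = 0.46 × (2.9 + 0.16 × 4.8) = 0.46 × 3.6680 = 1.6873
delay to age 3: R₀ = 0.46 × (0.68 × 4.8) = 0.46 × 3.2640 = 1.5014
Higher: breed at age 2 (1.6873).

1.69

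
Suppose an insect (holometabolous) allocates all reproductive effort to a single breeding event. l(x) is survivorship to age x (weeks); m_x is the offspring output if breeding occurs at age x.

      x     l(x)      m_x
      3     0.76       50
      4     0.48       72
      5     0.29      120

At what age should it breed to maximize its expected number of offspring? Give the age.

3

Expected offspring if breeding at age x = l(x) × m_x:
  age 3: 0.76 × 50 = 38.000
  age 4: 0.48 × 72 = 34.560
  age 5: 0.29 × 120 = 34.800
Maximum at age 3 (38.000).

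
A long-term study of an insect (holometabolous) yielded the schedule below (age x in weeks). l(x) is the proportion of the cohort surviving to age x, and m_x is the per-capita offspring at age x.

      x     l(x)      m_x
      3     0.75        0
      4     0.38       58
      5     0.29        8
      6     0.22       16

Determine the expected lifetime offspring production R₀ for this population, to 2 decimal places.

R₀ = Σ l(x) m_x:
  age 3: 0.75 × 0 = 0.0000
  age 4: 0.38 × 58 = 22.0400
  age 5: 0.29 × 8 = 2.3200
  age 6: 0.22 × 16 = 3.5200
R₀ = 0.0000 + 22.0400 + 2.3200 + 3.5200 = 27.8800

27.88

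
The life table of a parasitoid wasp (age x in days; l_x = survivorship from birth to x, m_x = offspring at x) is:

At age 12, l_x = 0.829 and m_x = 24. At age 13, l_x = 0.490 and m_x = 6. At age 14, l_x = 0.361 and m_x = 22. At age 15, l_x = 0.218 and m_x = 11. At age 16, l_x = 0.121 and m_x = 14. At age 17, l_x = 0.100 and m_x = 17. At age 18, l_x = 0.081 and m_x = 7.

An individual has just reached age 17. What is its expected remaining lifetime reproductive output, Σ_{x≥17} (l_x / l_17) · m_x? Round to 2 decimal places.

l_17 = 0.100. Conditional survival from age 17 to x is l_x / l_17.
  x=17: (0.100/0.100) × 17 = 17.0000
  x=18: (0.081/0.100) × 7 = 5.6700
Sum = 17.0000 + 5.6700 = 22.6700

22.67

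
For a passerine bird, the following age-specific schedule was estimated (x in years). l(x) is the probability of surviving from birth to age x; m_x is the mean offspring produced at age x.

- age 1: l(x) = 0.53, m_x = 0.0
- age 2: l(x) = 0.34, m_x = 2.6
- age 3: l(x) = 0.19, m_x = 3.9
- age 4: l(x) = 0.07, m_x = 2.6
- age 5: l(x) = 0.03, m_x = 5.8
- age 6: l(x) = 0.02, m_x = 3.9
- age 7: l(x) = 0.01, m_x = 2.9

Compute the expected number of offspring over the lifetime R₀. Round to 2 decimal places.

R₀ = Σ l(x) m_x:
  age 1: 0.53 × 0.0 = 0.0000
  age 2: 0.34 × 2.6 = 0.8840
  age 3: 0.19 × 3.9 = 0.7410
  age 4: 0.07 × 2.6 = 0.1820
  age 5: 0.03 × 5.8 = 0.1740
  age 6: 0.02 × 3.9 = 0.0780
  age 7: 0.01 × 2.9 = 0.0290
R₀ = 0.0000 + 0.8840 + 0.7410 + 0.1820 + 0.1740 + 0.0780 + 0.0290 = 2.0880

2.09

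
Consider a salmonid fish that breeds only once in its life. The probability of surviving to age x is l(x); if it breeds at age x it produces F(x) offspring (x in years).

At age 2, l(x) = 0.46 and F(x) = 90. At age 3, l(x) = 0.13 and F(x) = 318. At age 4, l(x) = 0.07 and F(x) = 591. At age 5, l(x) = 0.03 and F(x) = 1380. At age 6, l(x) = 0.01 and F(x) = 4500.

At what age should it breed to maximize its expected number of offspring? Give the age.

Expected offspring if breeding at age x = l(x) × F(x):
  age 2: 0.46 × 90 = 41.400
  age 3: 0.13 × 318 = 41.340
  age 4: 0.07 × 591 = 41.370
  age 5: 0.03 × 1380 = 41.400
  age 6: 0.01 × 4500 = 45.000
Maximum at age 6 (45.000).

6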